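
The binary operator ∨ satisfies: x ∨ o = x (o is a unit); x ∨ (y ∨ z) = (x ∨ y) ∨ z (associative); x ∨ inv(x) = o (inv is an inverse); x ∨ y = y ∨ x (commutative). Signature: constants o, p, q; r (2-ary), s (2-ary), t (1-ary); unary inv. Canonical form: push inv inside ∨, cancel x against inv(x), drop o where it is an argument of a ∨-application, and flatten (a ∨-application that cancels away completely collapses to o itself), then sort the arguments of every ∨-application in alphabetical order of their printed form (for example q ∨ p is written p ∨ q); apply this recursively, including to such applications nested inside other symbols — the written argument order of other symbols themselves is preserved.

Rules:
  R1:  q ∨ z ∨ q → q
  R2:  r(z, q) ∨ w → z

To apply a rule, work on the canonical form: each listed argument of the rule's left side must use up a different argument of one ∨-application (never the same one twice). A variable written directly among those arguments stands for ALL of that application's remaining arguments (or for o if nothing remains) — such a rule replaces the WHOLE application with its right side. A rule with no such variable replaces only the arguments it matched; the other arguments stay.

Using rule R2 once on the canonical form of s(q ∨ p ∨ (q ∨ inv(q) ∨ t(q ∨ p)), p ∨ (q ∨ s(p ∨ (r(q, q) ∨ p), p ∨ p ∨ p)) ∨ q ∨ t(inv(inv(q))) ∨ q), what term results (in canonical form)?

Canonical form:  s(p ∨ q ∨ t(p ∨ q), p ∨ q ∨ q ∨ q ∨ s(p ∨ p ∨ r(q, q), p ∨ p ∨ p) ∨ t(q))
Apply R2:  consuming r(q, q);  w := p ∨ p, z := q
Every leftover argument binds to the variable; the entire application is replaced.
New term:  s(p ∨ q ∨ t(p ∨ q), p ∨ q ∨ q ∨ q ∨ s(q, p ∨ p ∨ p) ∨ t(q))

Answer: s(p ∨ q ∨ t(p ∨ q), p ∨ q ∨ q ∨ q ∨ s(q, p ∨ p ∨ p) ∨ t(q))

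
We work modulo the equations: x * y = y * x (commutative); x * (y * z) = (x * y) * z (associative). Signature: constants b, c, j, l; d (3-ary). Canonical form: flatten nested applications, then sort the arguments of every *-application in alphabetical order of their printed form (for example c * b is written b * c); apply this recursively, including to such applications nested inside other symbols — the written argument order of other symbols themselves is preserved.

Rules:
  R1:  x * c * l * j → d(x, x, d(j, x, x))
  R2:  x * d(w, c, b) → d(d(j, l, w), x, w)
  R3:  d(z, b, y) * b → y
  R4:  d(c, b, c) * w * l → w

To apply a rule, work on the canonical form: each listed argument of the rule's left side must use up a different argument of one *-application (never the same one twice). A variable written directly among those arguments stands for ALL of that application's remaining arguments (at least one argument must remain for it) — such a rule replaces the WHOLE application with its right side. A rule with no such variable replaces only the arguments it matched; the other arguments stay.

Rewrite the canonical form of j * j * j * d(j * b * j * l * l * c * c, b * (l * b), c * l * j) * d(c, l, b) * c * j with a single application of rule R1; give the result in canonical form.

Answer: c * d(c, l, b) * d(d(b * c * j * l, b * c * j * l, d(j, b * c * j * l, b * c * j * l)), b * b * l, c * j * l) * j * j * j * j

Derivation:
Canonical form:  c * d(b * c * c * j * j * l * l, b * b * l, c * j * l) * d(c, l, b) * j * j * j * j
Apply R1:  consuming c, j, l;  x := b * c * j * l
The extension variable absorbs all remaining arguments, so the whole application is rewritten.
Result:  c * d(c, l, b) * d(d(b * c * j * l, b * c * j * l, d(j, b * c * j * l, b * c * j * l)), b * b * l, c * j * l) * j * j * j * j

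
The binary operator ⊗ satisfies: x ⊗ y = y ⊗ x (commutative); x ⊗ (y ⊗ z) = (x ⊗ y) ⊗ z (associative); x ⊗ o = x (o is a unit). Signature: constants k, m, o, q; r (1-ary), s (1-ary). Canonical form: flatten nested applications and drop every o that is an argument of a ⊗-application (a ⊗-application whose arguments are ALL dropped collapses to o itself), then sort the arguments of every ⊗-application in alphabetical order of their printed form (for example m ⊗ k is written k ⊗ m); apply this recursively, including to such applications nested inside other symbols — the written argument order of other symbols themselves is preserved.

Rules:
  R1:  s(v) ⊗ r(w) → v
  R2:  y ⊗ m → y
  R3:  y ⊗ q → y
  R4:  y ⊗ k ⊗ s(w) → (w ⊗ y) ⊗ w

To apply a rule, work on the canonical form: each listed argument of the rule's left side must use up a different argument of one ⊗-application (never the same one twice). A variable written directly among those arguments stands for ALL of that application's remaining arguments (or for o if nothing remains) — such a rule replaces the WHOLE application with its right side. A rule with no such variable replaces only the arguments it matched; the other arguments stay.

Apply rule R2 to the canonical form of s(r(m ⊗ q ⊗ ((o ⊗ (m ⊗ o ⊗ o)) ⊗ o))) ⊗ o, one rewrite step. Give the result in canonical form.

Answer: s(r(m ⊗ q))

Derivation:
Canonical form:  s(r(m ⊗ m ⊗ q))
R2 matches:  uses m;  y := m ⊗ q
The variable takes the whole remainder — replace the entire application.
Giving:  s(r(m ⊗ q))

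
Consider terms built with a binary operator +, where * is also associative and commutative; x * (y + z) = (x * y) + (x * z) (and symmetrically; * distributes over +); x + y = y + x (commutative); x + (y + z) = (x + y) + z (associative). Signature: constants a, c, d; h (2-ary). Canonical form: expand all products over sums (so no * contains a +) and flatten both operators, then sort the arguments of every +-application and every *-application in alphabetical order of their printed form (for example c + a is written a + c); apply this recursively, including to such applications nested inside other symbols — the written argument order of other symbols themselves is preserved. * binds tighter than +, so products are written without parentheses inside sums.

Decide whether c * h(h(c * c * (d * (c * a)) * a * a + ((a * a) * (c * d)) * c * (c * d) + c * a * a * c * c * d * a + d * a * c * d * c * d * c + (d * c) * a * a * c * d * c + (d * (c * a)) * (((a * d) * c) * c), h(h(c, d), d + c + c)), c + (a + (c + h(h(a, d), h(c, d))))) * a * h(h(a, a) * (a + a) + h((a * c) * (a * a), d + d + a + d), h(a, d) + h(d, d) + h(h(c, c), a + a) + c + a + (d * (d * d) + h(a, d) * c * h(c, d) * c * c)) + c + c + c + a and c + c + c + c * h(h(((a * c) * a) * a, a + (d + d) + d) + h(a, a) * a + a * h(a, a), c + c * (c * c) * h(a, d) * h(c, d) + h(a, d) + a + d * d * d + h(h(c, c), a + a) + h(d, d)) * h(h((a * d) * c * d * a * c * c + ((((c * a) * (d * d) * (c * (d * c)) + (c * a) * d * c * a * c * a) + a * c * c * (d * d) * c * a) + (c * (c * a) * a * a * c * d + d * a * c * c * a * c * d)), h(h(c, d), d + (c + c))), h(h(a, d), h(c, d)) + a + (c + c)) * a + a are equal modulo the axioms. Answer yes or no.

Answer: yes — both canonical forms are a + a * c * h(a * h(a, a) + a * h(a, a) + h(a * a * a * c, a + d + d + d), a + c + c * c * c * h(a, d) * h(c, d) + d * d * d + h(a, d) + h(d, d) + h(h(c, c), a + a)) * h(h(a * a * a * c * c * c * d + a * a * a * c * c * c * d + a * a * c * c * c * d * d + a * a * c * c * c * d * d + a * a * c * c * c * d * d + a * c * c * c * d * d * d, h(h(c, d), c + c + d)), a + c + c + h(h(a, d), h(c, d))) + c + c + c

Derivation:
Left:  c * h(h(c * c * (d * (c * a)) * a * a + ((a * a) * (c * d)) * c * (c * d) + c * a * a * c * c * d * a + d * a * c * d * c * d * c + (d * c) * a * a * c * d * c + (d * (c * a)) * (((a * d) * c) * c), h(h(c, d), d + c + c)), c + (a + (c + h(h(a, d), h(c, d))))) * a * h(h(a, a) * (a + a) + h((a * c) * (a * a), d + d + a + d), h(a, d) + h(d, d) + h(h(c, c), a + a) + c + a + (d * (d * d) + h(a, d) * c * h(c, d) * c * c)) + c + c + c + a
  Expand:  a * c * h(a * h(a, a) + a * h(a, a) + h(a * a * a * c, a + d + d + d), a + c + c * c * c * h(a, d) * h(c, d) + d * d * d + h(a, d) + h(d, d) + h(h(c, c), a + a)) * h(h(a * a * a * c * c * c * d + a * a * a * c * c * c * d + a * a * c * c * c * d * d + a * a * c * c * c * d * d + a * a * c * c * c * d * d + a * c * c * c * d * d * d, h(h(c, d), c + c + d)), a + c + c + h(h(a, d), h(c, d))) + c + c + c + a
  Sort:  a + a * c * h(a * h(a, a) + a * h(a, a) + h(a * a * a * c, a + d + d + d), a + c + c * c * c * h(a, d) * h(c, d) + d * d * d + h(a, d) + h(d, d) + h(h(c, c), a + a)) * h(h(a * a * a * c * c * c * d + a * a * a * c * c * c * d + a * a * c * c * c * d * d + a * a * c * c * c * d * d + a * a * c * c * c * d * d + a * c * c * c * d * d * d, h(h(c, d), c + c + d)), a + c + c + h(h(a, d), h(c, d))) + c + c + c
Right:  c + c + c + c * h(h(((a * c) * a) * a, a + (d + d) + d) + h(a, a) * a + a * h(a, a), c + c * (c * c) * h(a, d) * h(c, d) + h(a, d) + a + d * d * d + h(h(c, c), a + a) + h(d, d)) * h(h((a * d) * c * d * a * c * c + ((((c * a) * (d * d) * (c * (d * c)) + (c * a) * d * c * a * c * a) + a * c * c * (d * d) * c * a) + (c * (c * a) * a * a * c * d + d * a * c * c * a * c * d)), h(h(c, d), d + (c + c))), h(h(a, d), h(c, d)) + a + (c + c)) * a + a
  Flatten:  c + c + c + a * c * h(a * h(a, a) + a * h(a, a) + h(a * a * a * c, a + d + d + d), a + c + c * c * c * h(a, d) * h(c, d) + d * d * d + h(a, d) + h(d, d) + h(h(c, c), a + a)) * h(h(a * a * a * c * c * c * d + a * a * a * c * c * c * d + a * a * c * c * c * d * d + a * a * c * c * c * d * d + a * a * c * c * c * d * d + a * c * c * c * d * d * d, h(h(c, d), c + c + d)), a + c + c + h(h(a, d), h(c, d))) + a
  Sort arguments:  a + a * c * h(a * h(a, a) + a * h(a, a) + h(a * a * a * c, a + d + d + d), a + c + c * c * c * h(a, d) * h(c, d) + d * d * d + h(a, d) + h(d, d) + h(h(c, c), a + a)) * h(h(a * a * a * c * c * c * d + a * a * a * c * c * c * d + a * a * c * c * c * d * d + a * a * c * c * c * d * d + a * a * c * c * c * d * d + a * c * c * c * d * d * d, h(h(c, d), c + c + d)), a + c + c + h(h(a, d), h(c, d))) + c + c + c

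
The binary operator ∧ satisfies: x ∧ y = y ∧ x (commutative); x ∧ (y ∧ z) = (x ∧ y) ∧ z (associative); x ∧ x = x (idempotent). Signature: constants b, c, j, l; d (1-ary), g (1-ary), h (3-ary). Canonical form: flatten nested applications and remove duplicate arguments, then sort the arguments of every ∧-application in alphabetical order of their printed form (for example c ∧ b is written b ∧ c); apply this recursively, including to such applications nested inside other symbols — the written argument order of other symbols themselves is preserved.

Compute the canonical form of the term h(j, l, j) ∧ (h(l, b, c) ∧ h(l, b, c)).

Answer: h(j, l, j) ∧ h(l, b, c)

Derivation:
Flatten:  h(j, l, j) ∧ h(l, b, c) ∧ h(l, b, c)
Drop duplicates:  drop duplicate h(l, b, c)
Order the arguments:  h(j, l, j) ∧ h(l, b, c)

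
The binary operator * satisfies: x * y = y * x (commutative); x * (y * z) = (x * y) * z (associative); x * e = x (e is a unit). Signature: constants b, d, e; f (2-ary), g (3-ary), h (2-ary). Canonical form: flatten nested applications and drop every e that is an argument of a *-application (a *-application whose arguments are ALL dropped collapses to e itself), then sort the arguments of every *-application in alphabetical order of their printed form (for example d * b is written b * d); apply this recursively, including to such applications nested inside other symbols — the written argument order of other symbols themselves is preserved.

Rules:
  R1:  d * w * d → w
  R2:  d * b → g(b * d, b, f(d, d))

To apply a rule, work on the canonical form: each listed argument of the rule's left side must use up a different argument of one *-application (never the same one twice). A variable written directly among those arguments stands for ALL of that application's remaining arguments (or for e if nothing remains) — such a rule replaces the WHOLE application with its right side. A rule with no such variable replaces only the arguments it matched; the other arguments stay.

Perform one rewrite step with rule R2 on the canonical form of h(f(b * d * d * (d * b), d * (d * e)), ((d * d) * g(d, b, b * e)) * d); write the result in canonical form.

Answer: h(f(b * d * d * g(b * d, b, f(d, d)), d * d), d * d * d * g(d, b, b))

Derivation:
Canonical form:  h(f(b * b * d * d * d, d * d), d * d * d * g(d, b, b))
Match R2:  consume b, d
Giving:  h(f(b * d * d * g(b * d, b, f(d, d)), d * d), d * d * d * g(d, b, b))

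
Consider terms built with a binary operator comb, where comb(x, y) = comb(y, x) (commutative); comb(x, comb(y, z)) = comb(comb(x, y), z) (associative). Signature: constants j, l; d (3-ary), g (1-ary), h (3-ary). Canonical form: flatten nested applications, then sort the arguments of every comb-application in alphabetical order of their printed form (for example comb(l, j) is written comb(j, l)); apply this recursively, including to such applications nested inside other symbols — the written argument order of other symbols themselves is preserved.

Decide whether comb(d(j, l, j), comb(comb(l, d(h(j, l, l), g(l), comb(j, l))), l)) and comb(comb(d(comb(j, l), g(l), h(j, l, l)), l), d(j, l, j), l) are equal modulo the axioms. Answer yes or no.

Left:  comb(d(j, l, j), comb(comb(l, d(h(j, l, l), g(l), comb(j, l))), l))
  Un-nest:  comb(d(j, l, j), l, d(h(j, l, l), g(l), comb(j, l)), l)
  Order the arguments:  comb(d(h(j, l, l), g(l), comb(j, l)), d(j, l, j), l, l)
Right:  comb(comb(d(comb(j, l), g(l), h(j, l, l)), l), d(j, l, j), l)
  Merge nested applications:  comb(d(comb(j, l), g(l), h(j, l, l)), l, d(j, l, j), l)
  Sort:  comb(d(comb(j, l), g(l), h(j, l, l)), d(j, l, j), l, l)

Answer: no — comb(d(h(j, l, l), g(l), comb(j, l)), d(j, l, j), l, l) vs comb(d(comb(j, l), g(l), h(j, l, l)), d(j, l, j), l, l)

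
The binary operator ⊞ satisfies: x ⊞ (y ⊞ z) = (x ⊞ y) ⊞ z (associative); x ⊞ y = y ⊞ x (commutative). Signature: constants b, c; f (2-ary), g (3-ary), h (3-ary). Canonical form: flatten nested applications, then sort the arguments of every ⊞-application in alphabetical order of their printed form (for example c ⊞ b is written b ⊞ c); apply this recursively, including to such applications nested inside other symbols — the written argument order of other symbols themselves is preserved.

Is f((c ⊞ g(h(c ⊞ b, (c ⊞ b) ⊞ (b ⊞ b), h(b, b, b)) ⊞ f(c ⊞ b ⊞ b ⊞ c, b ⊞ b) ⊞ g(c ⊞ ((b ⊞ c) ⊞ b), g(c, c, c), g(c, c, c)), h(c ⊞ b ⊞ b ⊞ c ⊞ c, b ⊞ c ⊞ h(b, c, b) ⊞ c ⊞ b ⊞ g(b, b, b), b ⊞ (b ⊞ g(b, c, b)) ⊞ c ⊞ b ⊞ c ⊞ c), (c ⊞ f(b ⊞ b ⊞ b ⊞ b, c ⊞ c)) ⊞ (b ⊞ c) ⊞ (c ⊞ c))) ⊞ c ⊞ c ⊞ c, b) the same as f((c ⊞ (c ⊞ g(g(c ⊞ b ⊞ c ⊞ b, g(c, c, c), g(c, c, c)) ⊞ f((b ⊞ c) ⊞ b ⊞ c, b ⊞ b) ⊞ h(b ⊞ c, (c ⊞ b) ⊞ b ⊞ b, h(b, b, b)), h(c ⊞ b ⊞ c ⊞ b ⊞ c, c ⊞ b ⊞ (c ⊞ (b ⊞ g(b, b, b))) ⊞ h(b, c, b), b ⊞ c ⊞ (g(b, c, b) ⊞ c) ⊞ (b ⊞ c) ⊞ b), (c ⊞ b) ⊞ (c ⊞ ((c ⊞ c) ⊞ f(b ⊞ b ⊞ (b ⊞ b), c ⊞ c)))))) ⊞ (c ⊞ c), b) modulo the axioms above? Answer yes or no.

Answer: yes — both canonical forms are f(c ⊞ c ⊞ c ⊞ c ⊞ g(f(b ⊞ b ⊞ c ⊞ c, b ⊞ b) ⊞ g(b ⊞ b ⊞ c ⊞ c, g(c, c, c), g(c, c, c)) ⊞ h(b ⊞ c, b ⊞ b ⊞ b ⊞ c, h(b, b, b)), h(b ⊞ b ⊞ c ⊞ c ⊞ c, b ⊞ b ⊞ c ⊞ c ⊞ g(b, b, b) ⊞ h(b, c, b), b ⊞ b ⊞ b ⊞ c ⊞ c ⊞ c ⊞ g(b, c, b)), b ⊞ c ⊞ c ⊞ c ⊞ c ⊞ f(b ⊞ b ⊞ b ⊞ b, c ⊞ c)), b)

Derivation:
Left:  f((c ⊞ g(h(c ⊞ b, (c ⊞ b) ⊞ (b ⊞ b), h(b, b, b)) ⊞ f(c ⊞ b ⊞ b ⊞ c, b ⊞ b) ⊞ g(c ⊞ ((b ⊞ c) ⊞ b), g(c, c, c), g(c, c, c)), h(c ⊞ b ⊞ b ⊞ c ⊞ c, b ⊞ c ⊞ h(b, c, b) ⊞ c ⊞ b ⊞ g(b, b, b), b ⊞ (b ⊞ g(b, c, b)) ⊞ c ⊞ b ⊞ c ⊞ c), (c ⊞ f(b ⊞ b ⊞ b ⊞ b, c ⊞ c)) ⊞ (b ⊞ c) ⊞ (c ⊞ c))) ⊞ c ⊞ c ⊞ c, b)
  Work inside:  (c ⊞ g(h(c ⊞ b, (c ⊞ b) ⊞ (b ⊞ b), h(b, b, b)) ⊞ f(c ⊞ b ⊞ b ⊞ c, b ⊞ b) ⊞ g(c ⊞ ((b ⊞ c) ⊞ b), g(c, c, c), g(c, c, c)), h(c ⊞ b ⊞ b ⊞ c ⊞ c, b ⊞ c ⊞ h(b, c, b) ⊞ c ⊞ b ⊞ g(b, b, b), b ⊞ (b ⊞ g(b, c, b)) ⊞ c ⊞ b ⊞ c ⊞ c), (c ⊞ f(b ⊞ b ⊞ b ⊞ b, c ⊞ c)) ⊞ (b ⊞ c) ⊞ (c ⊞ c))) ⊞ c ⊞ c ⊞ c
  Flatten:  c ⊞ g(h(c ⊞ b, (c ⊞ b) ⊞ (b ⊞ b), h(b, b, b)) ⊞ f(c ⊞ b ⊞ b ⊞ c, b ⊞ b) ⊞ g(c ⊞ ((b ⊞ c) ⊞ b), g(c, c, c), g(c, c, c)), h(c ⊞ b ⊞ b ⊞ c ⊞ c, b ⊞ c ⊞ h(b, c, b) ⊞ c ⊞ b ⊞ g(b, b, b), b ⊞ (b ⊞ g(b, c, b)) ⊞ c ⊞ b ⊞ c ⊞ c), (c ⊞ f(b ⊞ b ⊞ b ⊞ b, c ⊞ c)) ⊞ (b ⊞ c) ⊞ (c ⊞ c)) ⊞ c ⊞ c ⊞ c
  Inside:  g(h(c ⊞ b, (c ⊞ b) ⊞ (b ⊞ b), h(b, b, b)) ⊞ f(c ⊞ b ⊞ b ⊞ c, b ⊞ b) ⊞ g(c ⊞ ((b ⊞ c) ⊞ b), g(c, c, c), g(c, c, c)), h(c ⊞ b ⊞ b ⊞ c ⊞ c, b ⊞ c ⊞ h(b, c, b) ⊞ c ⊞ b ⊞ g(b, b, b), b ⊞ (b ⊞ g(b, c, b)) ⊞ c ⊞ b ⊞ c ⊞ c), (c ⊞ f(b ⊞ b ⊞ b ⊞ b, c ⊞ c)) ⊞ (b ⊞ c) ⊞ (c ⊞ c))  →  g(f(b ⊞ b ⊞ c ⊞ c, b ⊞ b) ⊞ g(b ⊞ b ⊞ c ⊞ c, g(c, c, c), g(c, c, c)) ⊞ h(b ⊞ c, b ⊞ b ⊞ b ⊞ c, h(b, b, b)), h(b ⊞ b ⊞ c ⊞ c ⊞ c, b ⊞ b ⊞ c ⊞ c ⊞ g(b, b, b) ⊞ h(b, c, b), b ⊞ b ⊞ b ⊞ c ⊞ c ⊞ c ⊞ g(b, c, b)), b ⊞ c ⊞ c ⊞ c ⊞ c ⊞ f(b ⊞ b ⊞ b ⊞ b, c ⊞ c))
  Order the arguments:  c ⊞ c ⊞ c ⊞ c ⊞ g(f(b ⊞ b ⊞ c ⊞ c, b ⊞ b) ⊞ g(b ⊞ b ⊞ c ⊞ c, g(c, c, c), g(c, c, c)) ⊞ h(b ⊞ c, b ⊞ b ⊞ b ⊞ c, h(b, b, b)), h(b ⊞ b ⊞ c ⊞ c ⊞ c, b ⊞ b ⊞ c ⊞ c ⊞ g(b, b, b) ⊞ h(b, c, b), b ⊞ b ⊞ b ⊞ c ⊞ c ⊞ c ⊞ g(b, c, b)), b ⊞ c ⊞ c ⊞ c ⊞ c ⊞ f(b ⊞ b ⊞ b ⊞ b, c ⊞ c))
  Reassemble:  f(c ⊞ c ⊞ c ⊞ c ⊞ g(f(b ⊞ b ⊞ c ⊞ c, b ⊞ b) ⊞ g(b ⊞ b ⊞ c ⊞ c, g(c, c, c), g(c, c, c)) ⊞ h(b ⊞ c, b ⊞ b ⊞ b ⊞ c, h(b, b, b)), h(b ⊞ b ⊞ c ⊞ c ⊞ c, b ⊞ b ⊞ c ⊞ c ⊞ g(b, b, b) ⊞ h(b, c, b), b ⊞ b ⊞ b ⊞ c ⊞ c ⊞ c ⊞ g(b, c, b)), b ⊞ c ⊞ c ⊞ c ⊞ c ⊞ f(b ⊞ b ⊞ b ⊞ b, c ⊞ c)), b)
Right:  f((c ⊞ (c ⊞ g(g(c ⊞ b ⊞ c ⊞ b, g(c, c, c), g(c, c, c)) ⊞ f((b ⊞ c) ⊞ b ⊞ c, b ⊞ b) ⊞ h(b ⊞ c, (c ⊞ b) ⊞ b ⊞ b, h(b, b, b)), h(c ⊞ b ⊞ c ⊞ b ⊞ c, c ⊞ b ⊞ (c ⊞ (b ⊞ g(b, b, b))) ⊞ h(b, c, b), b ⊞ c ⊞ (g(b, c, b) ⊞ c) ⊞ (b ⊞ c) ⊞ b), (c ⊞ b) ⊞ (c ⊞ ((c ⊞ c) ⊞ f(b ⊞ b ⊞ (b ⊞ b), c ⊞ c)))))) ⊞ (c ⊞ c), b)
  Descend into:  (c ⊞ (c ⊞ g(g(c ⊞ b ⊞ c ⊞ b, g(c, c, c), g(c, c, c)) ⊞ f((b ⊞ c) ⊞ b ⊞ c, b ⊞ b) ⊞ h(b ⊞ c, (c ⊞ b) ⊞ b ⊞ b, h(b, b, b)), h(c ⊞ b ⊞ c ⊞ b ⊞ c, c ⊞ b ⊞ (c ⊞ (b ⊞ g(b, b, b))) ⊞ h(b, c, b), b ⊞ c ⊞ (g(b, c, b) ⊞ c) ⊞ (b ⊞ c) ⊞ b), (c ⊞ b) ⊞ (c ⊞ ((c ⊞ c) ⊞ f(b ⊞ b ⊞ (b ⊞ b), c ⊞ c)))))) ⊞ (c ⊞ c)
  Merge nested applications:  c ⊞ c ⊞ g(g(c ⊞ b ⊞ c ⊞ b, g(c, c, c), g(c, c, c)) ⊞ f((b ⊞ c) ⊞ b ⊞ c, b ⊞ b) ⊞ h(b ⊞ c, (c ⊞ b) ⊞ b ⊞ b, h(b, b, b)), h(c ⊞ b ⊞ c ⊞ b ⊞ c, c ⊞ b ⊞ (c ⊞ (b ⊞ g(b, b, b))) ⊞ h(b, c, b), b ⊞ c ⊞ (g(b, c, b) ⊞ c) ⊞ (b ⊞ c) ⊞ b), (c ⊞ b) ⊞ (c ⊞ ((c ⊞ c) ⊞ f(b ⊞ b ⊞ (b ⊞ b), c ⊞ c)))) ⊞ c ⊞ c
  Simplify inside:  g(g(c ⊞ b ⊞ c ⊞ b, g(c, c, c), g(c, c, c)) ⊞ f((b ⊞ c) ⊞ b ⊞ c, b ⊞ b) ⊞ h(b ⊞ c, (c ⊞ b) ⊞ b ⊞ b, h(b, b, b)), h(c ⊞ b ⊞ c ⊞ b ⊞ c, c ⊞ b ⊞ (c ⊞ (b ⊞ g(b, b, b))) ⊞ h(b, c, b), b ⊞ c ⊞ (g(b, c, b) ⊞ c) ⊞ (b ⊞ c) ⊞ b), (c ⊞ b) ⊞ (c ⊞ ((c ⊞ c) ⊞ f(b ⊞ b ⊞ (b ⊞ b), c ⊞ c))))  →  g(f(b ⊞ b ⊞ c ⊞ c, b ⊞ b) ⊞ g(b ⊞ b ⊞ c ⊞ c, g(c, c, c), g(c, c, c)) ⊞ h(b ⊞ c, b ⊞ b ⊞ b ⊞ c, h(b, b, b)), h(b ⊞ b ⊞ c ⊞ c ⊞ c, b ⊞ b ⊞ c ⊞ c ⊞ g(b, b, b) ⊞ h(b, c, b), b ⊞ b ⊞ b ⊞ c ⊞ c ⊞ c ⊞ g(b, c, b)), b ⊞ c ⊞ c ⊞ c ⊞ c ⊞ f(b ⊞ b ⊞ b ⊞ b, c ⊞ c))
  Sort:  c ⊞ c ⊞ c ⊞ c ⊞ g(f(b ⊞ b ⊞ c ⊞ c, b ⊞ b) ⊞ g(b ⊞ b ⊞ c ⊞ c, g(c, c, c), g(c, c, c)) ⊞ h(b ⊞ c, b ⊞ b ⊞ b ⊞ c, h(b, b, b)), h(b ⊞ b ⊞ c ⊞ c ⊞ c, b ⊞ b ⊞ c ⊞ c ⊞ g(b, b, b) ⊞ h(b, c, b), b ⊞ b ⊞ b ⊞ c ⊞ c ⊞ c ⊞ g(b, c, b)), b ⊞ c ⊞ c ⊞ c ⊞ c ⊞ f(b ⊞ b ⊞ b ⊞ b, c ⊞ c))
  Reassemble:  f(c ⊞ c ⊞ c ⊞ c ⊞ g(f(b ⊞ b ⊞ c ⊞ c, b ⊞ b) ⊞ g(b ⊞ b ⊞ c ⊞ c, g(c, c, c), g(c, c, c)) ⊞ h(b ⊞ c, b ⊞ b ⊞ b ⊞ c, h(b, b, b)), h(b ⊞ b ⊞ c ⊞ c ⊞ c, b ⊞ b ⊞ c ⊞ c ⊞ g(b, b, b) ⊞ h(b, c, b), b ⊞ b ⊞ b ⊞ c ⊞ c ⊞ c ⊞ g(b, c, b)), b ⊞ c ⊞ c ⊞ c ⊞ c ⊞ f(b ⊞ b ⊞ b ⊞ b, c ⊞ c)), b)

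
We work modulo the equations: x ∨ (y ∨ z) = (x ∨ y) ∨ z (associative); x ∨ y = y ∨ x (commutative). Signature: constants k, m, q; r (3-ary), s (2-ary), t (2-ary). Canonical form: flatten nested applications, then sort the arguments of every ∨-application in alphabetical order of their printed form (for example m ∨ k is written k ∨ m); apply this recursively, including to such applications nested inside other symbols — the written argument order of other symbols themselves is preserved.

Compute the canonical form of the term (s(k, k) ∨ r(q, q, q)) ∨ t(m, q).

Answer: r(q, q, q) ∨ s(k, k) ∨ t(m, q)

Derivation:
Flatten:  s(k, k) ∨ r(q, q, q) ∨ t(m, q)
Sort:  r(q, q, q) ∨ s(k, k) ∨ t(m, q)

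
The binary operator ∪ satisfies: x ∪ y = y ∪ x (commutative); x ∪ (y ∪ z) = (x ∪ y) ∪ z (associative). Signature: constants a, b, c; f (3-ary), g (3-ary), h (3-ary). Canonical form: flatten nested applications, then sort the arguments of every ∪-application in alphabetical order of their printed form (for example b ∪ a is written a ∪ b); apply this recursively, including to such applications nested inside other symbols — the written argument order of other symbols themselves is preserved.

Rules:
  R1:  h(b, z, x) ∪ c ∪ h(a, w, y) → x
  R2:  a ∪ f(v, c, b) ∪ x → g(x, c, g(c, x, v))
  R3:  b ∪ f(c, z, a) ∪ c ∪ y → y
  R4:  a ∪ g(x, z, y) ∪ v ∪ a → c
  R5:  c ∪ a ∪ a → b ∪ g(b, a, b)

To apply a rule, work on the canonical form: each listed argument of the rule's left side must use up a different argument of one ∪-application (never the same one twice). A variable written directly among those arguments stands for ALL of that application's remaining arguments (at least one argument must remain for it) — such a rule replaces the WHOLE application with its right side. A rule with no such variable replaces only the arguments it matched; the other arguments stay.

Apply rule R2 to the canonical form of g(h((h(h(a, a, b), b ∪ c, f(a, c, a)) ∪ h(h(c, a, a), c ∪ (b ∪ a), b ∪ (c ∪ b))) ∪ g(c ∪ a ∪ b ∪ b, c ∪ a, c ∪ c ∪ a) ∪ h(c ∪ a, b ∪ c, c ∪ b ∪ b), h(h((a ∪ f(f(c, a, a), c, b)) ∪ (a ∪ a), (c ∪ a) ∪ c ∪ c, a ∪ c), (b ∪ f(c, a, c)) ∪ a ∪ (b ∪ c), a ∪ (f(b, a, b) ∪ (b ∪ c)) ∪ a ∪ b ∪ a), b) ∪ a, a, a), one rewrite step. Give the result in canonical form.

Answer: g(a ∪ h(g(a ∪ b ∪ b ∪ c, a ∪ c, a ∪ c ∪ c) ∪ h(a ∪ c, b ∪ c, b ∪ b ∪ c) ∪ h(h(a, a, b), b ∪ c, f(a, c, a)) ∪ h(h(c, a, a), a ∪ b ∪ c, b ∪ b ∪ c), h(h(g(a ∪ a, c, g(c, a ∪ a, f(c, a, a))), a ∪ c ∪ c ∪ c, a ∪ c), a ∪ b ∪ b ∪ c ∪ f(c, a, c), a ∪ a ∪ a ∪ b ∪ b ∪ c ∪ f(b, a, b)), b), a, a)

Derivation:
Canonical form:  g(a ∪ h(g(a ∪ b ∪ b ∪ c, a ∪ c, a ∪ c ∪ c) ∪ h(a ∪ c, b ∪ c, b ∪ b ∪ c) ∪ h(h(a, a, b), b ∪ c, f(a, c, a)) ∪ h(h(c, a, a), a ∪ b ∪ c, b ∪ b ∪ c), h(h(a ∪ a ∪ a ∪ f(f(c, a, a), c, b), a ∪ c ∪ c ∪ c, a ∪ c), a ∪ b ∪ b ∪ c ∪ f(c, a, c), a ∪ a ∪ a ∪ b ∪ b ∪ c ∪ f(b, a, b)), b), a, a)
Match R2:  consume a, f(f(c, a, a), c, b);  v := f(c, a, a), x := a ∪ a
The extension variable absorbs all remaining arguments, so the whole application is rewritten.
Giving:  g(a ∪ h(g(a ∪ b ∪ b ∪ c, a ∪ c, a ∪ c ∪ c) ∪ h(a ∪ c, b ∪ c, b ∪ b ∪ c) ∪ h(h(a, a, b), b ∪ c, f(a, c, a)) ∪ h(h(c, a, a), a ∪ b ∪ c, b ∪ b ∪ c), h(h(g(a ∪ a, c, g(c, a ∪ a, f(c, a, a))), a ∪ c ∪ c ∪ c, a ∪ c), a ∪ b ∪ b ∪ c ∪ f(c, a, c), a ∪ a ∪ a ∪ b ∪ b ∪ c ∪ f(b, a, b)), b), a, a)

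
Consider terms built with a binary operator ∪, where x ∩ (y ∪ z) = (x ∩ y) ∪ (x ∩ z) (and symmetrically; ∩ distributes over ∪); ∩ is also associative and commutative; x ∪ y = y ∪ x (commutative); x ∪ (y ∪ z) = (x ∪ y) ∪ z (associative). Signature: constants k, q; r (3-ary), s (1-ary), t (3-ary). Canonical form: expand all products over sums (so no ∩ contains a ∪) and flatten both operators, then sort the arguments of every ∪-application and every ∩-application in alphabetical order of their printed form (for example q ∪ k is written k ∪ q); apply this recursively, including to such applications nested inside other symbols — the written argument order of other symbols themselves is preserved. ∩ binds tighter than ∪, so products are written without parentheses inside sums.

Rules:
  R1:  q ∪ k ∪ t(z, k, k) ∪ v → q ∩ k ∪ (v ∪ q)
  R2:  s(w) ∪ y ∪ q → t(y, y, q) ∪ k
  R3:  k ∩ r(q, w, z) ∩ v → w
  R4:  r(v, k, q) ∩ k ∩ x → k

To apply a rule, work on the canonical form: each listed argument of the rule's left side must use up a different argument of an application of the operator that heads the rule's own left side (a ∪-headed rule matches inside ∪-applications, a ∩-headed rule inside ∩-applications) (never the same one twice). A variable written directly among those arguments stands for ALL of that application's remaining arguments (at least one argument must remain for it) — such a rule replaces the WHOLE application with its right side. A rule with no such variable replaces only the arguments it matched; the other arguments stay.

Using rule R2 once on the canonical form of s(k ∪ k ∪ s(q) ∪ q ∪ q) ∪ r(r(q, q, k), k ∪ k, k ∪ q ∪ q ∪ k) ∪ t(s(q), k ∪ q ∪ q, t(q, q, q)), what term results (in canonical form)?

Canonical form:  r(r(q, q, k), k ∪ k, k ∪ k ∪ q ∪ q) ∪ s(k ∪ k ∪ q ∪ q ∪ s(q)) ∪ t(s(q), k ∪ q ∪ q, t(q, q, q))
Match R2:  consume q, s(q);  w := q, y := k ∪ k ∪ q
The variable takes the whole remainder — replace the entire application.
Giving:  r(r(q, q, k), k ∪ k, k ∪ k ∪ q ∪ q) ∪ s(k ∪ t(k ∪ k ∪ q, k ∪ k ∪ q, q)) ∪ t(s(q), k ∪ q ∪ q, t(q, q, q))

Answer: r(r(q, q, k), k ∪ k, k ∪ k ∪ q ∪ q) ∪ s(k ∪ t(k ∪ k ∪ q, k ∪ k ∪ q, q)) ∪ t(s(q), k ∪ q ∪ q, t(q, q, q))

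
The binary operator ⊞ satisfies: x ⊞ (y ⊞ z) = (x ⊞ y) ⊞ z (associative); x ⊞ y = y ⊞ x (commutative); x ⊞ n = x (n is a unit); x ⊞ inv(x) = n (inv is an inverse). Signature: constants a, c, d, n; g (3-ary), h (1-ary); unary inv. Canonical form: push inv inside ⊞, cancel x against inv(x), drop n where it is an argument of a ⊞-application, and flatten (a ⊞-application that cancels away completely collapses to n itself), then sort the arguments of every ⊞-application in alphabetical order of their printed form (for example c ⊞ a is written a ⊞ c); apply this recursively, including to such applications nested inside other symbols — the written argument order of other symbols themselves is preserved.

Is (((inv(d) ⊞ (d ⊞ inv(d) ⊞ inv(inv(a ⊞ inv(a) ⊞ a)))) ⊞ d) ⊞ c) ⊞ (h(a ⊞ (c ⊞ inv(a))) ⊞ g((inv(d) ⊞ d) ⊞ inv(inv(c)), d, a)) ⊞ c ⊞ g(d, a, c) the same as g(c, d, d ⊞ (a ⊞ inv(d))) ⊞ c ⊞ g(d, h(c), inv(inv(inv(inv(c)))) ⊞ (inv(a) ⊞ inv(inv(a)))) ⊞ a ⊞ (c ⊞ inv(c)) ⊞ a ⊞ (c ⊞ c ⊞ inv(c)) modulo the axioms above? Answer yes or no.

Left:  (((inv(d) ⊞ (d ⊞ inv(d) ⊞ inv(inv(a ⊞ inv(a) ⊞ a)))) ⊞ d) ⊞ c) ⊞ (h(a ⊞ (c ⊞ inv(a))) ⊞ g((inv(d) ⊞ d) ⊞ inv(inv(c)), d, a)) ⊞ c ⊞ g(d, a, c)
  Push inv inside:  distribute inv over ⊞ and collapse double inv
  Cancel:  d cancels
  Combine occurrences:  a ⊞ c ⊞ c ⊞ h(c) ⊞ g(c, d, a) ⊞ g(d, a, c)
  Sort:  a ⊞ c ⊞ c ⊞ g(c, d, a) ⊞ g(d, a, c) ⊞ h(c)
Right:  g(c, d, d ⊞ (a ⊞ inv(d))) ⊞ c ⊞ g(d, h(c), inv(inv(inv(inv(c)))) ⊞ (inv(a) ⊞ inv(inv(a)))) ⊞ a ⊞ (c ⊞ inv(c)) ⊞ a ⊞ (c ⊞ c ⊞ inv(c))
  Push inv inside:  distribute inv over ⊞ and collapse double inv
  Collect terms:  g(c, d, a) ⊞ c ⊞ c ⊞ g(d, h(c), c) ⊞ a ⊞ a
  Order the arguments:  a ⊞ a ⊞ c ⊞ c ⊞ g(c, d, a) ⊞ g(d, h(c), c)

Answer: no — a ⊞ c ⊞ c ⊞ g(c, d, a) ⊞ g(d, a, c) ⊞ h(c) vs a ⊞ a ⊞ c ⊞ c ⊞ g(c, d, a) ⊞ g(d, h(c), c)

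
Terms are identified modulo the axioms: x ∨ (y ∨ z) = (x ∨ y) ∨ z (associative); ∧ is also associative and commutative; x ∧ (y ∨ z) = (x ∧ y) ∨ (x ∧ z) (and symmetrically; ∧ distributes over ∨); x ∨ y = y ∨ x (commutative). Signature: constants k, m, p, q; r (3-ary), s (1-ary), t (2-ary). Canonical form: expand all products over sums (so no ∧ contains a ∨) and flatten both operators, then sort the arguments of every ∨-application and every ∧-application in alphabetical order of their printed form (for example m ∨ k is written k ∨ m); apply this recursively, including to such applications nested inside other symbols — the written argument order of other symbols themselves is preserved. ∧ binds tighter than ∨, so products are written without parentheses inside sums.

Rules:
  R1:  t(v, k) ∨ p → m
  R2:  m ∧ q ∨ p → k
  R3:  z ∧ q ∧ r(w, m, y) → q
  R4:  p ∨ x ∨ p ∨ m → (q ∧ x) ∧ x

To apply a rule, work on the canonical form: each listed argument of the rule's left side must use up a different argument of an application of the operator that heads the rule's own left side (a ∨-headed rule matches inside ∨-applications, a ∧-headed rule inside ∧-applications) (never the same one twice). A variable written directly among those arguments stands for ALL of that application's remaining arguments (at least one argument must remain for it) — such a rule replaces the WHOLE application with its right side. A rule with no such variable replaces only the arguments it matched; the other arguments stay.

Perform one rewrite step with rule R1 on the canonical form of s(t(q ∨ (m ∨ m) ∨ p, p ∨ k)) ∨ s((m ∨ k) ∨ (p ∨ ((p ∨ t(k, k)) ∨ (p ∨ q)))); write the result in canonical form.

Answer: s(k ∨ m ∨ m ∨ p ∨ p ∨ q) ∨ s(t(m ∨ m ∨ p ∨ q, k ∨ p))

Derivation:
Canonical form:  s(k ∨ m ∨ p ∨ p ∨ p ∨ q ∨ t(k, k)) ∨ s(t(m ∨ m ∨ p ∨ q, k ∨ p))
R1 matches:  uses p, t(k, k);  v := k
Giving:  s(k ∨ m ∨ m ∨ p ∨ p ∨ q) ∨ s(t(m ∨ m ∨ p ∨ q, k ∨ p))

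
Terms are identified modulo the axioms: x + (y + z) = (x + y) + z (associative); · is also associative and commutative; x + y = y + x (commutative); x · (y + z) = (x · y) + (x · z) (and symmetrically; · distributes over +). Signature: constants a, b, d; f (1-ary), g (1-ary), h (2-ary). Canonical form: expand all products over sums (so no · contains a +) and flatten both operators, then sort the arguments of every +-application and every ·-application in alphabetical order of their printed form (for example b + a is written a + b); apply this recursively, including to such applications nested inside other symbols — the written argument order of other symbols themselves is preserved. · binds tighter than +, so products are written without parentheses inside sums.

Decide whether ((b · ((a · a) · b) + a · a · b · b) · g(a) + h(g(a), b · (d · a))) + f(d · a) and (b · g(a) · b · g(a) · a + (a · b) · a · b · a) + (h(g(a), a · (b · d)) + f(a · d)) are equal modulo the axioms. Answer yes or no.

Left:  ((b · ((a · a) · b) + a · a · b · b) · g(a) + h(g(a), b · (d · a))) + f(d · a)
  Expand products over sums:  a · a · b · b · g(a) + a · a · b · b · g(a) + h(g(a), a · b · d) + f(a · d)
  Sort arguments:  a · a · b · b · g(a) + a · a · b · b · g(a) + f(a · d) + h(g(a), a · b · d)
Right:  (b · g(a) · b · g(a) · a + (a · b) · a · b · a) + (h(g(a), a · (b · d)) + f(a · d))
  Flatten:  a · b · b · g(a) · g(a) + a · a · a · b · b + h(g(a), a · b · d) + f(a · d)
  Sort:  a · a · a · b · b + a · b · b · g(a) · g(a) + f(a · d) + h(g(a), a · b · d)

Answer: no — a · a · b · b · g(a) + a · a · b · b · g(a) + f(a · d) + h(g(a), a · b · d) vs a · a · a · b · b + a · b · b · g(a) · g(a) + f(a · d) + h(g(a), a · b · d)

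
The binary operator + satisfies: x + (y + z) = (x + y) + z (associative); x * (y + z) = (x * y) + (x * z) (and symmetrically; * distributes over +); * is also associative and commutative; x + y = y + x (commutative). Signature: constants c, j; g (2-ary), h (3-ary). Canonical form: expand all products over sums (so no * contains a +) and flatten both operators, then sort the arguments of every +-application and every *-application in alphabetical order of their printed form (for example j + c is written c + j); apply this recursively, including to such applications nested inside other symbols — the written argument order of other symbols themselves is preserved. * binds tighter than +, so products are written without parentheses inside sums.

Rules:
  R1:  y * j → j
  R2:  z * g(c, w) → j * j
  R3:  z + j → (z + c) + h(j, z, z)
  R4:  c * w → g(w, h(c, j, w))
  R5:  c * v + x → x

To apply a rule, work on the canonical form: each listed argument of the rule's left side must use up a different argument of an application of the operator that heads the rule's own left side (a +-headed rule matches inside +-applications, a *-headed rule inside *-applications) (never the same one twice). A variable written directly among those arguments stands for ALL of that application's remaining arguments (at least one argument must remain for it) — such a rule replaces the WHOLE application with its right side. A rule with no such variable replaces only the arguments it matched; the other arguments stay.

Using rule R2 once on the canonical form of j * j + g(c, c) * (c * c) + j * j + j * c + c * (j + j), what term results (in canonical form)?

Canonical form:  c * c * g(c, c) + c * j + c * j + c * j + j * j + j * j
Apply R2:  consuming g(c, c);  w := c, z := c * c
Every leftover argument binds to the variable; the entire application is replaced.
Result:  c * j + c * j + c * j + j * j + j * j + j * j

Answer: c * j + c * j + c * j + j * j + j * j + j * j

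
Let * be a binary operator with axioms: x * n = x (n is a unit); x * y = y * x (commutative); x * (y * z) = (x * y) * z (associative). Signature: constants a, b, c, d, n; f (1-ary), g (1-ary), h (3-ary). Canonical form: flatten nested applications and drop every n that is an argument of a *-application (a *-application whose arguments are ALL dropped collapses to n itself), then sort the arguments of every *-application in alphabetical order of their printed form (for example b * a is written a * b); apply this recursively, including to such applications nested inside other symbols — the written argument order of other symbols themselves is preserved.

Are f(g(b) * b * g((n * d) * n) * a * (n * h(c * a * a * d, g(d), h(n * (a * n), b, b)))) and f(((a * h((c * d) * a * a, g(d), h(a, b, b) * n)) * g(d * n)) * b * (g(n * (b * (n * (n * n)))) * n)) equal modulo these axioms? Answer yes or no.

Left:  f(g(b) * b * g((n * d) * n) * a * (n * h(c * a * a * d, g(d), h(n * (a * n), b, b))))
  Focus inside:  g(b) * b * g((n * d) * n) * a * (n * h(c * a * a * d, g(d), h(n * (a * n), b, b)))
  Un-nest:  g(b) * b * g((n * d) * n) * a * n * h(c * a * a * d, g(d), h(n * (a * n), b, b))
  Simplify inside:  g((n * d) * n)  →  g(d)
  Simplify inside:  h(c * a * a * d, g(d), h(n * (a * n), b, b))  →  h(a * a * c * d, g(d), h(a, b, b))
  Units out:  drop n
  Order the arguments:  a * b * g(b) * g(d) * h(a * a * c * d, g(d), h(a, b, b))
  Rebuild:  f(a * b * g(b) * g(d) * h(a * a * c * d, g(d), h(a, b, b)))
Right:  f(((a * h((c * d) * a * a, g(d), h(a, b, b) * n)) * g(d * n)) * b * (g(n * (b * (n * (n * n)))) * n))
  Descend into:  ((a * h((c * d) * a * a, g(d), h(a, b, b) * n)) * g(d * n)) * b * (g(n * (b * (n * (n * n)))) * n)
  Merge nested applications:  a * h((c * d) * a * a, g(d), h(a, b, b) * n) * g(d * n) * b * g(n * (b * (n * (n * n)))) * n
  Canonicalize subterm:  h((c * d) * a * a, g(d), h(a, b, b) * n)  →  h(a * a * c * d, g(d), h(a, b, b))
  Inside:  g(d * n)  →  g(d)
  Simplify inside:  g(n * (b * (n * (n * n))))  →  g(b)
  Units out:  drop n
  Sort arguments:  a * b * g(b) * g(d) * h(a * a * c * d, g(d), h(a, b, b))
  Put back:  f(a * b * g(b) * g(d) * h(a * a * c * d, g(d), h(a, b, b)))

Answer: yes — both canonical forms are f(a * b * g(b) * g(d) * h(a * a * c * d, g(d), h(a, b, b)))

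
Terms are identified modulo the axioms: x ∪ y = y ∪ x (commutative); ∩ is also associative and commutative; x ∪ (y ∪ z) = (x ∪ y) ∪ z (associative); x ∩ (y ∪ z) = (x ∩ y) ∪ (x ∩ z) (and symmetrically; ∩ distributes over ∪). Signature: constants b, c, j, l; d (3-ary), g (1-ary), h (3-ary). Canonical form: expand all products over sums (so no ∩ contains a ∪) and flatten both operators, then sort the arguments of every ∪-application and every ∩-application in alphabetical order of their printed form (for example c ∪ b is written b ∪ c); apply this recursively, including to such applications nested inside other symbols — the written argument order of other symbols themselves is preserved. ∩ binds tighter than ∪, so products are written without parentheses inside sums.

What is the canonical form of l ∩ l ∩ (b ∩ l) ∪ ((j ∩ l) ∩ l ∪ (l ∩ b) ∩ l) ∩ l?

Answer: b ∩ l ∩ l ∩ l ∪ b ∩ l ∩ l ∩ l ∪ j ∩ l ∩ l ∩ l

Derivation:
Distribute:  b ∩ l ∩ l ∩ l ∪ j ∩ l ∩ l ∩ l ∪ b ∩ l ∩ l ∩ l
Sort:  b ∩ l ∩ l ∩ l ∪ b ∩ l ∩ l ∩ l ∪ j ∩ l ∩ l ∩ l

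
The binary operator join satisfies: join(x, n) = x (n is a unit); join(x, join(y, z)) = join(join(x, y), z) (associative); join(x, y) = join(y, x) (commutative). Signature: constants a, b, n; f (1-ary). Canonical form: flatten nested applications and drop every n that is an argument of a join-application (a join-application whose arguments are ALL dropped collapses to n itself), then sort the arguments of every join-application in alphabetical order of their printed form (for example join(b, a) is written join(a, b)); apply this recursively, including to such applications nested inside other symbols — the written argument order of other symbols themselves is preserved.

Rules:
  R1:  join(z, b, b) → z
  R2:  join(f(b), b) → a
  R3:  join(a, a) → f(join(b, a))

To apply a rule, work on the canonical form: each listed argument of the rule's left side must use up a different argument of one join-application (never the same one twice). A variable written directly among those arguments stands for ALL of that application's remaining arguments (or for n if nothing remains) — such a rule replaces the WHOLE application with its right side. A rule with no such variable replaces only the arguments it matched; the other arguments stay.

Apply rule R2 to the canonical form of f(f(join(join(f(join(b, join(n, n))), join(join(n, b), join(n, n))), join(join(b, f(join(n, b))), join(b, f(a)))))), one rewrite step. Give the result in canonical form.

Answer: f(f(join(a, b, b, f(a), f(b))))

Derivation:
Canonical form:  f(f(join(b, b, b, f(a), f(b), f(b))))
Apply R2:  consuming b, f(b)
New term:  f(f(join(a, b, b, f(a), f(b))))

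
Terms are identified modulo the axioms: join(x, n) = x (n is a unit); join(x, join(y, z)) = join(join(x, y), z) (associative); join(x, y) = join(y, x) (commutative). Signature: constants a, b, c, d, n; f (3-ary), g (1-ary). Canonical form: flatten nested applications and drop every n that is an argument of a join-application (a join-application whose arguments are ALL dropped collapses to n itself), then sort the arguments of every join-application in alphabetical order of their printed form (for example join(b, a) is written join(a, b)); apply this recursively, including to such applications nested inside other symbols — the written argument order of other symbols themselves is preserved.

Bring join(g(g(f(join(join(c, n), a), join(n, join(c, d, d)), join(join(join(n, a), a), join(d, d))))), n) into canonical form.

Answer: g(g(f(join(a, c), join(c, d, d), join(a, a, d, d))))

Derivation:
Inside:  g(g(f(join(join(c, n), a), join(n, join(c, d, d)), join(join(join(n, a), a), join(d, d)))))  →  g(g(f(join(a, c), join(c, d, d), join(a, a, d, d))))
Unit:  drop n
Sort arguments:  g(g(f(join(a, c), join(c, d, d), join(a, a, d, d))))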